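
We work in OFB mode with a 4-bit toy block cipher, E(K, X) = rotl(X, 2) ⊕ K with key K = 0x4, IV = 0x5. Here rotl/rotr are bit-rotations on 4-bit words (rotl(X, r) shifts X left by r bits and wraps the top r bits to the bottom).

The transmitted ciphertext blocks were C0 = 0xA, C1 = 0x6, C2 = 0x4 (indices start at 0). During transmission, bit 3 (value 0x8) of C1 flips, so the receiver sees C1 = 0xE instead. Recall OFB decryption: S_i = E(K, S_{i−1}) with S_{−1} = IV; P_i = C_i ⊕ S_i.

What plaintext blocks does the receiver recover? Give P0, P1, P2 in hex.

Only C1 changed, to 0xE. In OFB, a change in C_i flips the same bit in P_i only; the keystream is unaffected. Decrypting the received ciphertext:
P0: S = E(K, 0x5) = 0x1; 0xA ⊕ 0x1 = 0xB.
P1: S = E(K, 0x1) = 0x0; 0xE ⊕ 0x0 = 0xE.
P2: S = E(K, 0x0) = 0x4; 0x4 ⊕ 0x4 = 0x0.
Blocks that differ from the original plaintext: P1.

P0 = 0xB, P1 = 0xE, P2 = 0x0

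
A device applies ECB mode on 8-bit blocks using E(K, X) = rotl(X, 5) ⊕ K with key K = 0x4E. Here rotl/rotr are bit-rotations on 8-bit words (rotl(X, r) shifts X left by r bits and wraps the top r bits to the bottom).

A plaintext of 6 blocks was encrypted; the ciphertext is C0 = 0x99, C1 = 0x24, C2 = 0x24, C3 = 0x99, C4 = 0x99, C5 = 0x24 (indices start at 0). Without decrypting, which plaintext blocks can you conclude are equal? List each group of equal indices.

P0 = P3 = P4; P1 = P2 = P5

ECB encrypts each block independently with the same key, so equal ciphertext blocks imply equal plaintext blocks.
C0 = C3 = C4 = 0x99, so P0 = P3 = P4.
C1 = C2 = C5 = 0x24, so P1 = P2 = P5.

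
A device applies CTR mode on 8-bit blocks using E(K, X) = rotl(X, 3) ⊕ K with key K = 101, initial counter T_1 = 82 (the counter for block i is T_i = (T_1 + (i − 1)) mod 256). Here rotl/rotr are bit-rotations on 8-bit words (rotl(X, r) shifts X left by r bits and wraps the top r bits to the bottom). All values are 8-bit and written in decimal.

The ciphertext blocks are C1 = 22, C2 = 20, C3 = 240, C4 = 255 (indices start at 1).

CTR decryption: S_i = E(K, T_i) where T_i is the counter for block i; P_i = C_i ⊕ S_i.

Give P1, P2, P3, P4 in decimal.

P1: T = 82, S = E(K, T) = 247; 22 ⊕ 247 = 225.
P2: T = 83, S = E(K, T) = 255; 20 ⊕ 255 = 235.
P3: T = 84, S = E(K, T) = 199; 240 ⊕ 199 = 55.
P4: T = 85, S = E(K, T) = 207; 255 ⊕ 207 = 48.

P1 = 225, P2 = 235, P3 = 55, P4 = 48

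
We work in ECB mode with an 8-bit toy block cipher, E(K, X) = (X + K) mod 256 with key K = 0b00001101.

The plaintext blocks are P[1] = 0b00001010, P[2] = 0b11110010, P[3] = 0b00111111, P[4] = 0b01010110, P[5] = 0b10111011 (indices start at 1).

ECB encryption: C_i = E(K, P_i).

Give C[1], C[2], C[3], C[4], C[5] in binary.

C[1]: E(K, 0b00001010) = 0b00010111.
C[2]: E(K, 0b11110010) = 0b11111111.
C[3]: E(K, 0b00111111) = 0b01001100.
C[4]: E(K, 0b01010110) = 0b01100011.
C[5]: E(K, 0b10111011) = 0b11001000.

C[1] = 0b00010111, C[2] = 0b11111111, C[3] = 0b01001100, C[4] = 0b01100011, C[5] = 0b11001000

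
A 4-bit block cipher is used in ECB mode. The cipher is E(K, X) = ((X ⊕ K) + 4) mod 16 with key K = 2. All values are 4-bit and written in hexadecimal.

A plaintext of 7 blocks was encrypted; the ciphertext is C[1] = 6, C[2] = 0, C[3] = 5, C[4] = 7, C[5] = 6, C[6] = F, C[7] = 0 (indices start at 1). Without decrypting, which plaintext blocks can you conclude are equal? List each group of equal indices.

ECB encrypts each block independently with the same key, so equal ciphertext blocks imply equal plaintext blocks.
C[1] = C[5] = 6, so P[1] = P[5].
C[2] = C[7] = 0, so P[2] = P[7].

P[1] = P[5]; P[2] = P[7]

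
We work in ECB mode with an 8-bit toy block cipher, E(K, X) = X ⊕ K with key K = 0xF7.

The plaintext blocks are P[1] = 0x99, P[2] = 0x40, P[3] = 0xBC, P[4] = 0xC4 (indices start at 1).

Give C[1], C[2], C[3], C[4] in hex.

ECB encryption: C_i = E(K, P_i).
C[1]: E(K, 0x99) = 0x6E.
C[2]: E(K, 0x40) = 0xB7.
C[3]: E(K, 0xBC) = 0x4B.
C[4]: E(K, 0xC4) = 0x33.

C[1] = 0x6E, C[2] = 0xB7, C[3] = 0x4B, C[4] = 0x33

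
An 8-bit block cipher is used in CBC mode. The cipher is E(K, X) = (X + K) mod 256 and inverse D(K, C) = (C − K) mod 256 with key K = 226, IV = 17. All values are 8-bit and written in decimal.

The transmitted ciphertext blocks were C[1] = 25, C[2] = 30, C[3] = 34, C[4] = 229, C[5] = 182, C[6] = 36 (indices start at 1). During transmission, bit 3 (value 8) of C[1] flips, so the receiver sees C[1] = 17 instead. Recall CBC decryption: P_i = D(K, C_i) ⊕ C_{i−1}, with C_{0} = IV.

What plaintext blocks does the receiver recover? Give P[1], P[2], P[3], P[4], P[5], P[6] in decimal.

P[1] = 62, P[2] = 45, P[3] = 94, P[4] = 33, P[5] = 49, P[6] = 244

Only C[1] changed, to 17. In CBC, a change in C_i garbles P_i and flips the same bit in P_{i+1}. Decrypting the received ciphertext:
P[1]: D(K, 17) = 47; 47 ⊕ 17 = 62.
P[2]: D(K, 30) = 60; 60 ⊕ 17 = 45.
P[3]: D(K, 34) = 64; 64 ⊕ 30 = 94.
P[4]: D(K, 229) = 3; 3 ⊕ 34 = 33.
P[5]: D(K, 182) = 212; 212 ⊕ 229 = 49.
P[6]: D(K, 36) = 66; 66 ⊕ 182 = 244.
Blocks that differ from the original plaintext: P[1], P[2].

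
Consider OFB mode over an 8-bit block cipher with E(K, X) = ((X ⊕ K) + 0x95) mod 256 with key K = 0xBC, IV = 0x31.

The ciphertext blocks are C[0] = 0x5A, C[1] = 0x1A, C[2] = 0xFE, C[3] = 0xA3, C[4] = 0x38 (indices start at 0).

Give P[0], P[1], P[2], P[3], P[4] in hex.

OFB decryption: S_i = E(K, S_{i−1}) with S_{−1} = IV; P_i = C_i ⊕ S_i.
P[0]: S = E(K, 0x31) = 0x22; 0x5A ⊕ 0x22 = 0x78.
P[1]: S = E(K, 0x22) = 0x33; 0x1A ⊕ 0x33 = 0x29.
P[2]: S = E(K, 0x33) = 0x24; 0xFE ⊕ 0x24 = 0xDA.
P[3]: S = E(K, 0x24) = 0x2D; 0xA3 ⊕ 0x2D = 0x8E.
P[4]: S = E(K, 0x2D) = 0x26; 0x38 ⊕ 0x26 = 0x1E.

P[0] = 0x78, P[1] = 0x29, P[2] = 0xDA, P[3] = 0x8E, P[4] = 0x1E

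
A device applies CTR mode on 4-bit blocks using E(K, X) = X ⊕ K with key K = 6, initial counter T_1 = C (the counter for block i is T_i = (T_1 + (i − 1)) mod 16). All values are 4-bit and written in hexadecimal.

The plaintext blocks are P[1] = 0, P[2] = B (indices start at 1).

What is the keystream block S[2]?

CTR encryption: S_i = E(K, T_i) where T_i is the counter for block i; C_i = P_i ⊕ S_i.
C[1]: T = C, S = E(K, T) = A; 0 ⊕ A = A.
C[2]: T = D, S = E(K, T) = B; B ⊕ B = 0.
So S[2] = B.

B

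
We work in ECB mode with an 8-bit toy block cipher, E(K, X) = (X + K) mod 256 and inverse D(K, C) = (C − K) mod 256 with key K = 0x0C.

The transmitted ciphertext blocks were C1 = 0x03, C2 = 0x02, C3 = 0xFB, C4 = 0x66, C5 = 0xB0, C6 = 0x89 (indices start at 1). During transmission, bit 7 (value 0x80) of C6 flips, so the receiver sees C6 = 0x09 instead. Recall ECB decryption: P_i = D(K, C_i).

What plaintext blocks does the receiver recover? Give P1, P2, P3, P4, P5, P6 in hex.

P1 = 0xF7, P2 = 0xF6, P3 = 0xEF, P4 = 0x5A, P5 = 0xA4, P6 = 0xFD

Only C6 changed, to 0x09. In ECB, a change in C_i affects only P_i. Decrypting the received ciphertext:
P1: D(K, 0x03) = 0xF7.
P2: D(K, 0x02) = 0xF6.
P3: D(K, 0xFB) = 0xEF.
P4: D(K, 0x66) = 0x5A.
P5: D(K, 0xB0) = 0xA4.
P6: D(K, 0x09) = 0xFD.
Blocks that differ from the original plaintext: P6.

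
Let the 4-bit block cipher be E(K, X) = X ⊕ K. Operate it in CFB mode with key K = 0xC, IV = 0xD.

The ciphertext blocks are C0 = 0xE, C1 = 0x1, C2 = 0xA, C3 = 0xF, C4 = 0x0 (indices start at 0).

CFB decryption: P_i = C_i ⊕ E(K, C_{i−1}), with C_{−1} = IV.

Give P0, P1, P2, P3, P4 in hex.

P0: E(K, 0xD) = 0x1; 0xE ⊕ 0x1 = 0xF.
P1: E(K, 0xE) = 0x2; 0x1 ⊕ 0x2 = 0x3.
P2: E(K, 0x1) = 0xD; 0xA ⊕ 0xD = 0x7.
P3: E(K, 0xA) = 0x6; 0xF ⊕ 0x6 = 0x9.
P4: E(K, 0xF) = 0x3; 0x0 ⊕ 0x3 = 0x3.

P0 = 0xF, P1 = 0x3, P2 = 0x7, P3 = 0x9, P4 = 0x3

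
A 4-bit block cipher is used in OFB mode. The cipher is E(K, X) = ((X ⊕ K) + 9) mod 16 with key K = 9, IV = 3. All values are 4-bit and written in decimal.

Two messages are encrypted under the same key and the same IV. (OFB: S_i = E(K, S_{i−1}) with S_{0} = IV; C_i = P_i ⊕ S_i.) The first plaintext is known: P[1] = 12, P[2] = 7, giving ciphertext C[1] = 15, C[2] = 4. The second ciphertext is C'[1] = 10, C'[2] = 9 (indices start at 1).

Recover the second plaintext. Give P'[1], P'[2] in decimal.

In OFB with a reused IV, both messages share the same keystream S_i, so C_i ⊕ C'_i = P_i ⊕ P'_i and thus P'_i = P_i ⊕ C_i ⊕ C'_i.
P'[1]: 12 ⊕ 15 ⊕ 10 = 9.
P'[2]: 7 ⊕ 4 ⊕ 9 = 10.

P'[1] = 9, P'[2] = 10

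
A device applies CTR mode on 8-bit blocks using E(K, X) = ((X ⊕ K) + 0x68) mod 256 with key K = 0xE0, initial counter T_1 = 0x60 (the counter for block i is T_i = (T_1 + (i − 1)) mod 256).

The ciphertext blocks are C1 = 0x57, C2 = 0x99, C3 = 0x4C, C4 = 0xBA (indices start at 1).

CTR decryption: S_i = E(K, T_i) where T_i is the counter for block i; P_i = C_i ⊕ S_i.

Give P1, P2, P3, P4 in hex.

P1 = 0xBF, P2 = 0x70, P3 = 0xA6, P4 = 0x51

P1: T = 0x60, S = E(K, T) = 0xE8; 0x57 ⊕ 0xE8 = 0xBF.
P2: T = 0x61, S = E(K, T) = 0xE9; 0x99 ⊕ 0xE9 = 0x70.
P3: T = 0x62, S = E(K, T) = 0xEA; 0x4C ⊕ 0xEA = 0xA6.
P4: T = 0x63, S = E(K, T) = 0xEB; 0xBA ⊕ 0xEB = 0x51.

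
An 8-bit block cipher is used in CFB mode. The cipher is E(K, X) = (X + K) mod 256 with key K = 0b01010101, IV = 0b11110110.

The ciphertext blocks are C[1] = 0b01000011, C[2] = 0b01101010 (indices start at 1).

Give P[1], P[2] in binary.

P[1] = 0b00001000, P[2] = 0b11110010

CFB decryption: P_i = C_i ⊕ E(K, C_{i−1}), with C_{0} = IV.
P[1]: E(K, 0b11110110) = 0b01001011; 0b01000011 ⊕ 0b01001011 = 0b00001000.
P[2]: E(K, 0b01000011) = 0b10011000; 0b01101010 ⊕ 0b10011000 = 0b11110010.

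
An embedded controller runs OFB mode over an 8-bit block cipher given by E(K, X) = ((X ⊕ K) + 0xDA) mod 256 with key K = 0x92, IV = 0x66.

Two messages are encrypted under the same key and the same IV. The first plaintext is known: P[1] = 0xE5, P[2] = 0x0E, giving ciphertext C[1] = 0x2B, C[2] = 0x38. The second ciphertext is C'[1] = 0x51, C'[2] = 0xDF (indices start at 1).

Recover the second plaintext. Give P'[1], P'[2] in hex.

In OFB with a reused IV, both messages share the same keystream S_i, so C_i ⊕ C'_i = P_i ⊕ P'_i and thus P'_i = P_i ⊕ C_i ⊕ C'_i.
P'[1]: 0xE5 ⊕ 0x2B ⊕ 0x51 = 0x9F.
P'[2]: 0x0E ⊕ 0x38 ⊕ 0xDF = 0xE9.

P'[1] = 0x9F, P'[2] = 0xE9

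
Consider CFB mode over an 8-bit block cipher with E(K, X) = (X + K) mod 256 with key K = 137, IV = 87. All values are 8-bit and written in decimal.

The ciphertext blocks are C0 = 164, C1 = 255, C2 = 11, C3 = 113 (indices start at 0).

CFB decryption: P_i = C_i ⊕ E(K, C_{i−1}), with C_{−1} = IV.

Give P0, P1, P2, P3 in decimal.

P0 = 68, P1 = 210, P2 = 131, P3 = 229

P0: E(K, 87) = 224; 164 ⊕ 224 = 68.
P1: E(K, 164) = 45; 255 ⊕ 45 = 210.
P2: E(K, 255) = 136; 11 ⊕ 136 = 131.
P3: E(K, 11) = 148; 113 ⊕ 148 = 229.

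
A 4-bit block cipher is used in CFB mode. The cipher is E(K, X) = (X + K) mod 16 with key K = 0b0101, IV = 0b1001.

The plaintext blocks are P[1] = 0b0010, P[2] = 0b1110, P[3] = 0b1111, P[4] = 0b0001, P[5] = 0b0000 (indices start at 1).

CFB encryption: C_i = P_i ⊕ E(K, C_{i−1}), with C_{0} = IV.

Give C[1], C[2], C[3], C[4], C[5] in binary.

C[1] = 0b1100, C[2] = 0b1111, C[3] = 0b1011, C[4] = 0b0001, C[5] = 0b0110

C[1]: E(K, 0b1001) = 0b1110; 0b0010 ⊕ 0b1110 = 0b1100.
C[2]: E(K, 0b1100) = 0b0001; 0b1110 ⊕ 0b0001 = 0b1111.
C[3]: E(K, 0b1111) = 0b0100; 0b1111 ⊕ 0b0100 = 0b1011.
C[4]: E(K, 0b1011) = 0b0000; 0b0001 ⊕ 0b0000 = 0b0001.
C[5]: E(K, 0b0001) = 0b0110; 0b0000 ⊕ 0b0110 = 0b0110.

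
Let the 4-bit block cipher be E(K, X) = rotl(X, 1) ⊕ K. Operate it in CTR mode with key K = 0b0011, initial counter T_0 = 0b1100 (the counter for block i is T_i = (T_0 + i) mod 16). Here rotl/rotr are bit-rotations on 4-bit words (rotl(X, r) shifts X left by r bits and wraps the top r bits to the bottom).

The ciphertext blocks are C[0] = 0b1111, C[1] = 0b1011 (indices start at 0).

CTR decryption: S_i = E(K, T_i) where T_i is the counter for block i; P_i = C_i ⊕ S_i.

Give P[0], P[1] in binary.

P[0] = 0b0101, P[1] = 0b0011

P[0]: T = 0b1100, S = E(K, T) = 0b1010; 0b1111 ⊕ 0b1010 = 0b0101.
P[1]: T = 0b1101, S = E(K, T) = 0b1000; 0b1011 ⊕ 0b1000 = 0b0011.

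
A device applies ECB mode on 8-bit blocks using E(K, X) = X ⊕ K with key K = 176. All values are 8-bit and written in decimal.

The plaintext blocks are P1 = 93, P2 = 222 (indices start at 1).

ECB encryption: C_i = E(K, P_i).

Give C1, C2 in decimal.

C1: E(K, 93) = 237.
C2: E(K, 222) = 110.

C1 = 237, C2 = 110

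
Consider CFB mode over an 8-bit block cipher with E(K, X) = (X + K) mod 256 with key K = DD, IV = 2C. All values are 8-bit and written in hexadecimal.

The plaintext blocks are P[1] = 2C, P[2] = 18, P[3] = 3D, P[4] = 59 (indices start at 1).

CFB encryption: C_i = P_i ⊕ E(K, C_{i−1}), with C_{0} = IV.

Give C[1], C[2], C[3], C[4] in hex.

C[1]: E(K, 2C) = 09; 2C ⊕ 09 = 25.
C[2]: E(K, 25) = 02; 18 ⊕ 02 = 1A.
C[3]: E(K, 1A) = F7; 3D ⊕ F7 = CA.
C[4]: E(K, CA) = A7; 59 ⊕ A7 = FE.

C[1] = 25, C[2] = 1A, C[3] = CA, C[4] = FE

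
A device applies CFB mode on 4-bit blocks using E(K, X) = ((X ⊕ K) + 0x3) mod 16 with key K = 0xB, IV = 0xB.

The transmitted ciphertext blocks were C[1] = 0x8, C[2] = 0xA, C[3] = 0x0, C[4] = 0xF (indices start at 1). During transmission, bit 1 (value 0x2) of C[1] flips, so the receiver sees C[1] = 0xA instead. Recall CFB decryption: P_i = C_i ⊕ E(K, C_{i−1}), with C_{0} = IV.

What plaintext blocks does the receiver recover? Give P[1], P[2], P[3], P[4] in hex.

Only C[1] changed, to 0xA. In CFB, a change in C_i flips the same bit in P_i and garbles P_{i+1}. Decrypting the received ciphertext:
P[1]: E(K, 0xB) = 0x3; 0xA ⊕ 0x3 = 0x9.
P[2]: E(K, 0xA) = 0x4; 0xA ⊕ 0x4 = 0xE.
P[3]: E(K, 0xA) = 0x4; 0x0 ⊕ 0x4 = 0x4.
P[4]: E(K, 0x0) = 0xE; 0xF ⊕ 0xE = 0x1.
Blocks that differ from the original plaintext: P[1], P[2].

P[1] = 0x9, P[2] = 0xE, P[3] = 0x4, P[4] = 0x1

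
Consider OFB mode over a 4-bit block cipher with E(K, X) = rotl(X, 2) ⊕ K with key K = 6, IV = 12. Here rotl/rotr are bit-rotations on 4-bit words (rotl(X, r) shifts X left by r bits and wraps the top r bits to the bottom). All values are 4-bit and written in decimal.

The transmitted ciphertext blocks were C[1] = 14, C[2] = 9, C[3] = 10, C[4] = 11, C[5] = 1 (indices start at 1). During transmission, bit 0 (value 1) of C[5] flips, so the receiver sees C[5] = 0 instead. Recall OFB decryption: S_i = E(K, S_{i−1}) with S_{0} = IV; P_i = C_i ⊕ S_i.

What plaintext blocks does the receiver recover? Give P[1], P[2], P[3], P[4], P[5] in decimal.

P[1] = 11, P[2] = 10, P[3] = 0, P[4] = 7, P[5] = 5

Only C[5] changed, to 0. In OFB, a change in C_i flips the same bit in P_i only; the keystream is unaffected. Decrypting the received ciphertext:
P[1]: S = E(K, 12) = 5; 14 ⊕ 5 = 11.
P[2]: S = E(K, 5) = 3; 9 ⊕ 3 = 10.
P[3]: S = E(K, 3) = 10; 10 ⊕ 10 = 0.
P[4]: S = E(K, 10) = 12; 11 ⊕ 12 = 7.
P[5]: S = E(K, 12) = 5; 0 ⊕ 5 = 5.
Blocks that differ from the original plaintext: P[5].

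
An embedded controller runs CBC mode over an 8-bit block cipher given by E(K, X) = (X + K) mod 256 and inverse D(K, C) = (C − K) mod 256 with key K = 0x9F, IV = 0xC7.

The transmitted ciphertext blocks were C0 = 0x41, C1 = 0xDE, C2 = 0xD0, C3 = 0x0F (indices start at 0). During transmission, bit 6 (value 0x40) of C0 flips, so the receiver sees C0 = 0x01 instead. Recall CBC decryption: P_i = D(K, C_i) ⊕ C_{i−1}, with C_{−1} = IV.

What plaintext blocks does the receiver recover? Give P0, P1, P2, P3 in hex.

P0 = 0xA5, P1 = 0x3E, P2 = 0xEF, P3 = 0xA0

Only C0 changed, to 0x01. In CBC, a change in C_i garbles P_i and flips the same bit in P_{i+1}. Decrypting the received ciphertext:
P0: D(K, 0x01) = 0x62; 0x62 ⊕ 0xC7 = 0xA5.
P1: D(K, 0xDE) = 0x3F; 0x3F ⊕ 0x01 = 0x3E.
P2: D(K, 0xD0) = 0x31; 0x31 ⊕ 0xDE = 0xEF.
P3: D(K, 0x0F) = 0x70; 0x70 ⊕ 0xD0 = 0xA0.
Blocks that differ from the original plaintext: P0, P1.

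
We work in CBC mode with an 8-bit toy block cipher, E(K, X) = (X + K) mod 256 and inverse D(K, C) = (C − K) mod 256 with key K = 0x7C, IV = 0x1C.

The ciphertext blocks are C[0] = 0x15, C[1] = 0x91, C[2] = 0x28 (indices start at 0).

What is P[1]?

P[1] = 0x00

CBC decryption: P_i = D(K, C_i) ⊕ C_{i−1}, with C_{−1} = IV.
P[1]: D(K, 0x91) = 0x15; 0x15 ⊕ 0x15 = 0x00.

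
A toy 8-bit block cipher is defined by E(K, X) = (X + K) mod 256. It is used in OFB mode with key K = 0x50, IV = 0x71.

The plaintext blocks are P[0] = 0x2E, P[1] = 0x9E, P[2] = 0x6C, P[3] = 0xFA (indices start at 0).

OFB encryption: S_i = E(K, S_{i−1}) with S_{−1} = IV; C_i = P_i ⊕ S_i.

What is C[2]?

C[2] = 0x0D

C[0]: S = E(K, 0x71) = 0xC1; 0x2E ⊕ 0xC1 = 0xEF.
C[1]: S = E(K, 0xC1) = 0x11; 0x9E ⊕ 0x11 = 0x8F.
C[2]: S = E(K, 0x11) = 0x61; 0x6C ⊕ 0x61 = 0x0D.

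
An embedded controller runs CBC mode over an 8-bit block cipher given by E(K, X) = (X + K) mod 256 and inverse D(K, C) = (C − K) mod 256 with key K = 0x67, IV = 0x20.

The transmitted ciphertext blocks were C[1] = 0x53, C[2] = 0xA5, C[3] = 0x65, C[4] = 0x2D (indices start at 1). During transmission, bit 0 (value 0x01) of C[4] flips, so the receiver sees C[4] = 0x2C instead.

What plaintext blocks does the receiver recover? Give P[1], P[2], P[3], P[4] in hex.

CBC decryption: P_i = D(K, C_i) ⊕ C_{i−1}, with C_{0} = IV.
Only C[4] changed, to 0x2C. In CBC, a change in C_i garbles P_i and flips the same bit in P_{i+1}. Decrypting the received ciphertext:
P[1]: D(K, 0x53) = 0xEC; 0xEC ⊕ 0x20 = 0xCC.
P[2]: D(K, 0xA5) = 0x3E; 0x3E ⊕ 0x53 = 0x6D.
P[3]: D(K, 0x65) = 0xFE; 0xFE ⊕ 0xA5 = 0x5B.
P[4]: D(K, 0x2C) = 0xC5; 0xC5 ⊕ 0x65 = 0xA0.
Blocks that differ from the original plaintext: P[4].

P[1] = 0xCC, P[2] = 0x6D, P[3] = 0x5B, P[4] = 0xA0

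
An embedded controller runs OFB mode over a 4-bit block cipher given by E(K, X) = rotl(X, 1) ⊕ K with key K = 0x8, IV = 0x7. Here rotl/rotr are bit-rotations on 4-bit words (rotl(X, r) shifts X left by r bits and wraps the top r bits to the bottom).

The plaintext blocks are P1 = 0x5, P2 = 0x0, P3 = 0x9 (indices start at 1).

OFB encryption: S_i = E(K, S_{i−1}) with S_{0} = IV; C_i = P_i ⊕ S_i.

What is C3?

C1: S = E(K, 0x7) = 0x6; 0x5 ⊕ 0x6 = 0x3.
C2: S = E(K, 0x6) = 0x4; 0x0 ⊕ 0x4 = 0x4.
C3: S = E(K, 0x4) = 0x0; 0x9 ⊕ 0x0 = 0x9.

C3 = 0x9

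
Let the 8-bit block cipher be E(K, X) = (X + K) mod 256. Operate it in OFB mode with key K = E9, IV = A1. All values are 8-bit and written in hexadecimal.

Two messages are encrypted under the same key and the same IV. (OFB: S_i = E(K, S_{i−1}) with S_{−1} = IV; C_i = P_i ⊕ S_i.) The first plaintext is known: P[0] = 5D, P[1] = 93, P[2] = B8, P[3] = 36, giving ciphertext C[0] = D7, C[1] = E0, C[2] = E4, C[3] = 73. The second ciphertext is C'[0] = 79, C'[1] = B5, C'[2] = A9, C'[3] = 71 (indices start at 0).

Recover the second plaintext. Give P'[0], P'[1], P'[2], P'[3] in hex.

P'[0] = F3, P'[1] = C6, P'[2] = F5, P'[3] = 34

In OFB with a reused IV, both messages share the same keystream S_i, so C_i ⊕ C'_i = P_i ⊕ P'_i and thus P'_i = P_i ⊕ C_i ⊕ C'_i.
P'[0]: 5D ⊕ D7 ⊕ 79 = F3.
P'[1]: 93 ⊕ E0 ⊕ B5 = C6.
P'[2]: B8 ⊕ E4 ⊕ A9 = F5.
P'[3]: 36 ⊕ 73 ⊕ 71 = 34.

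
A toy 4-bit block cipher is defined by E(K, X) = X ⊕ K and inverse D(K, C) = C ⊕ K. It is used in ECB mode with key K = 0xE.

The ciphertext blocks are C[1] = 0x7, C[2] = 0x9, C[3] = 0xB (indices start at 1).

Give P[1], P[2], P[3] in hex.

P[1] = 0x9, P[2] = 0x7, P[3] = 0x5

ECB decryption: P_i = D(K, C_i).
P[1]: D(K, 0x7) = 0x9.
P[2]: D(K, 0x9) = 0x7.
P[3]: D(K, 0xB) = 0x5.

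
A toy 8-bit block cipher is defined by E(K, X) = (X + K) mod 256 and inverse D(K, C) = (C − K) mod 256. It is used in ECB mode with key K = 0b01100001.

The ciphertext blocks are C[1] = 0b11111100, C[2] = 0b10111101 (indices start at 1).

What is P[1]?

ECB decryption: P_i = D(K, C_i).
P[1]: D(K, 0b11111100) = 0b10011011.

P[1] = 0b10011011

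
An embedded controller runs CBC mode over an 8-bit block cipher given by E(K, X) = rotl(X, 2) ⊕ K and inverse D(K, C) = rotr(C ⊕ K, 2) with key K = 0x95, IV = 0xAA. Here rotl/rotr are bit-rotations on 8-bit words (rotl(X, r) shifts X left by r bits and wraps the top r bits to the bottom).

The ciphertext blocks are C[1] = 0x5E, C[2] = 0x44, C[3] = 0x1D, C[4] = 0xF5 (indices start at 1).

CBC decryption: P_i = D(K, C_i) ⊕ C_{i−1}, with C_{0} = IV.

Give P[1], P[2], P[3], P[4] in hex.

P[1] = 0x58, P[2] = 0x2A, P[3] = 0x66, P[4] = 0x05

P[1]: D(K, 0x5E) = 0xF2; 0xF2 ⊕ 0xAA = 0x58.
P[2]: D(K, 0x44) = 0x74; 0x74 ⊕ 0x5E = 0x2A.
P[3]: D(K, 0x1D) = 0x22; 0x22 ⊕ 0x44 = 0x66.
P[4]: D(K, 0xF5) = 0x18; 0x18 ⊕ 0x1D = 0x05.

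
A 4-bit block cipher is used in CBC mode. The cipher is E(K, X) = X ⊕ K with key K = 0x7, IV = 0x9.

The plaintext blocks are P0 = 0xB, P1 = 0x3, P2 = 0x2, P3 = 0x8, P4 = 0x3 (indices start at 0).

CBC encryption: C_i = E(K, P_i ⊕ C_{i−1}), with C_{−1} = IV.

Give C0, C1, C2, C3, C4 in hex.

C0 = 0x5, C1 = 0x1, C2 = 0x4, C3 = 0xB, C4 = 0xF

C0: P0 ⊕ 0x9 = 0x2; E(K, 0x2) = 0x5.
C1: P1 ⊕ 0x5 = 0x6; E(K, 0x6) = 0x1.
C2: P2 ⊕ 0x1 = 0x3; E(K, 0x3) = 0x4.
C3: P3 ⊕ 0x4 = 0xC; E(K, 0xC) = 0xB.
C4: P4 ⊕ 0xB = 0x8; E(K, 0x8) = 0xF.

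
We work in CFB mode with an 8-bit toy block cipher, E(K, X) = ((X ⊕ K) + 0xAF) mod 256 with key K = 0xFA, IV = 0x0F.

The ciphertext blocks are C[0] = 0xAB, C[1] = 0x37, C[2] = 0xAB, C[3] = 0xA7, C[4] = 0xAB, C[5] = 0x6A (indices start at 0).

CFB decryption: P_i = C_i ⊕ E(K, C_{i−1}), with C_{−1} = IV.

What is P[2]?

P[2] = 0xD7

P[2]: E(K, 0x37) = 0x7C; 0xAB ⊕ 0x7C = 0xD7.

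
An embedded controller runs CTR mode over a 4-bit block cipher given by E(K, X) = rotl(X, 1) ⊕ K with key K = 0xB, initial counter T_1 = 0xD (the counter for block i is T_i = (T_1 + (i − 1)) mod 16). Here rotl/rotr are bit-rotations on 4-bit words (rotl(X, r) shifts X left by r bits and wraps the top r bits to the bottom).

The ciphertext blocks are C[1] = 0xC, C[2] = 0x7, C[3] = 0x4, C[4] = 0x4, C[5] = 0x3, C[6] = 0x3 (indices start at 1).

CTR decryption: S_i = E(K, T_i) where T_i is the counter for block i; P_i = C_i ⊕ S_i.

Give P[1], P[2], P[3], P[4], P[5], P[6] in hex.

P[1] = 0xC, P[2] = 0x1, P[3] = 0x0, P[4] = 0xF, P[5] = 0xA, P[6] = 0xC

P[1]: T = 0xD, S = E(K, T) = 0x0; 0xC ⊕ 0x0 = 0xC.
P[2]: T = 0xE, S = E(K, T) = 0x6; 0x7 ⊕ 0x6 = 0x1.
P[3]: T = 0xF, S = E(K, T) = 0x4; 0x4 ⊕ 0x4 = 0x0.
P[4]: T = 0x0, S = E(K, T) = 0xB; 0x4 ⊕ 0xB = 0xF.
P[5]: T = 0x1, S = E(K, T) = 0x9; 0x3 ⊕ 0x9 = 0xA.
P[6]: T = 0x2, S = E(K, T) = 0xF; 0x3 ⊕ 0xF = 0xC.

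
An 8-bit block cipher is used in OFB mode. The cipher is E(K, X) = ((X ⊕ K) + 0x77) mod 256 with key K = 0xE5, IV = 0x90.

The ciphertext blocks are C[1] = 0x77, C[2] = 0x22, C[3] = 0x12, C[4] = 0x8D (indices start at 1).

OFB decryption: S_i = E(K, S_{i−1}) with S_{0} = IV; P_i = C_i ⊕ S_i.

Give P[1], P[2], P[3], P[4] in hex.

P[1]: S = E(K, 0x90) = 0xEC; 0x77 ⊕ 0xEC = 0x9B.
P[2]: S = E(K, 0xEC) = 0x80; 0x22 ⊕ 0x80 = 0xA2.
P[3]: S = E(K, 0x80) = 0xDC; 0x12 ⊕ 0xDC = 0xCE.
P[4]: S = E(K, 0xDC) = 0xB0; 0x8D ⊕ 0xB0 = 0x3D.

P[1] = 0x9B, P[2] = 0xA2, P[3] = 0xCE, P[4] = 0x3D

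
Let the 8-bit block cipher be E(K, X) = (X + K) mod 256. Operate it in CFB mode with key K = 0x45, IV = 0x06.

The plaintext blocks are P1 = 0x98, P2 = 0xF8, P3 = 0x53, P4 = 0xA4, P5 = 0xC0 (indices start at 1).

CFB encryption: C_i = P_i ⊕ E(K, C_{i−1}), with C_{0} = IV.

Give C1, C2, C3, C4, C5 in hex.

C1: E(K, 0x06) = 0x4B; 0x98 ⊕ 0x4B = 0xD3.
C2: E(K, 0xD3) = 0x18; 0xF8 ⊕ 0x18 = 0xE0.
C3: E(K, 0xE0) = 0x25; 0x53 ⊕ 0x25 = 0x76.
C4: E(K, 0x76) = 0xBB; 0xA4 ⊕ 0xBB = 0x1F.
C5: E(K, 0x1F) = 0x64; 0xC0 ⊕ 0x64 = 0xA4.

C1 = 0xD3, C2 = 0xE0, C3 = 0x76, C4 = 0x1F, C5 = 0xA4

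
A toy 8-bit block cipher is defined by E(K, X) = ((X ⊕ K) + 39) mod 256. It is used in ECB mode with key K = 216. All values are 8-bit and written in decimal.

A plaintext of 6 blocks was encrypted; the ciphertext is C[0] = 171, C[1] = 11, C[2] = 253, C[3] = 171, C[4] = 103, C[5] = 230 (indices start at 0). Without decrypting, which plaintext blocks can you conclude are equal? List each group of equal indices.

ECB encrypts each block independently with the same key, so equal ciphertext blocks imply equal plaintext blocks.
C[0] = C[3] = 171, so P[0] = P[3].

P[0] = P[3]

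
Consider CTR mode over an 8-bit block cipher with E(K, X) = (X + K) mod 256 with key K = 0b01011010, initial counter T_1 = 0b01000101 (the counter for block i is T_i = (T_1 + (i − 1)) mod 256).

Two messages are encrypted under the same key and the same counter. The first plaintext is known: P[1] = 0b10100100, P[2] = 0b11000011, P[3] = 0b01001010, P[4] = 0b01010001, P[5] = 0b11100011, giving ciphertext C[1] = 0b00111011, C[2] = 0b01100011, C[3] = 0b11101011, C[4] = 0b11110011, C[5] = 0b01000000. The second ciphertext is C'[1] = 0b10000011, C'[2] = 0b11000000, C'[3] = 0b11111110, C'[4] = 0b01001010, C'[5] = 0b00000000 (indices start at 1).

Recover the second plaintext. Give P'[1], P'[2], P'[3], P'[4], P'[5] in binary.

In CTR with a reused counter, both messages share the same keystream S_i, so C_i ⊕ C'_i = P_i ⊕ P'_i and thus P'_i = P_i ⊕ C_i ⊕ C'_i.
P'[1]: 0b10100100 ⊕ 0b00111011 ⊕ 0b10000011 = 0b00011100.
P'[2]: 0b11000011 ⊕ 0b01100011 ⊕ 0b11000000 = 0b01100000.
P'[3]: 0b01001010 ⊕ 0b11101011 ⊕ 0b11111110 = 0b01011111.
P'[4]: 0b01010001 ⊕ 0b11110011 ⊕ 0b01001010 = 0b11101000.
P'[5]: 0b11100011 ⊕ 0b01000000 ⊕ 0b00000000 = 0b10100011.

P'[1] = 0b00011100, P'[2] = 0b01100000, P'[3] = 0b01011111, P'[4] = 0b11101000, P'[5] = 0b10100011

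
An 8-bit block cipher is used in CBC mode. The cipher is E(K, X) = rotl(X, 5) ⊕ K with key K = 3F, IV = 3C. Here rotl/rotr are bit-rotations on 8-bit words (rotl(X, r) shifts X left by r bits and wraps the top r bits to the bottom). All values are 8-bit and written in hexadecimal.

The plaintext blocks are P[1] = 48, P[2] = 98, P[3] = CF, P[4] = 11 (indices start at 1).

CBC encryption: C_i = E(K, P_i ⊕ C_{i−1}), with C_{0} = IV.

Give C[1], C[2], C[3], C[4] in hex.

C[1] = B1, C[2] = 1A, C[3] = 85, C[4] = AD

C[1]: P[1] ⊕ 3C = 74; E(K, 74) = B1.
C[2]: P[2] ⊕ B1 = 29; E(K, 29) = 1A.
C[3]: P[3] ⊕ 1A = D5; E(K, D5) = 85.
C[4]: P[4] ⊕ 85 = 94; E(K, 94) = AD.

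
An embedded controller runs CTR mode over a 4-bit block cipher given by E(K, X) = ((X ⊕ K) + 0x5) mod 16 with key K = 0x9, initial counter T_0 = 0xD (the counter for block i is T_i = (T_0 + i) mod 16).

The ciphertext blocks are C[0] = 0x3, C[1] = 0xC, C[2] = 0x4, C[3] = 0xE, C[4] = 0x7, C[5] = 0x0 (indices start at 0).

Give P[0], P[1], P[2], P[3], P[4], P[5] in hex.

P[0] = 0xA, P[1] = 0x0, P[2] = 0xF, P[3] = 0x0, P[4] = 0xA, P[5] = 0x0

CTR decryption: S_i = E(K, T_i) where T_i is the counter for block i; P_i = C_i ⊕ S_i.
P[0]: T = 0xD, S = E(K, T) = 0x9; 0x3 ⊕ 0x9 = 0xA.
P[1]: T = 0xE, S = E(K, T) = 0xC; 0xC ⊕ 0xC = 0x0.
P[2]: T = 0xF, S = E(K, T) = 0xB; 0x4 ⊕ 0xB = 0xF.
P[3]: T = 0x0, S = E(K, T) = 0xE; 0xE ⊕ 0xE = 0x0.
P[4]: T = 0x1, S = E(K, T) = 0xD; 0x7 ⊕ 0xD = 0xA.
P[5]: T = 0x2, S = E(K, T) = 0x0; 0x0 ⊕ 0x0 = 0x0.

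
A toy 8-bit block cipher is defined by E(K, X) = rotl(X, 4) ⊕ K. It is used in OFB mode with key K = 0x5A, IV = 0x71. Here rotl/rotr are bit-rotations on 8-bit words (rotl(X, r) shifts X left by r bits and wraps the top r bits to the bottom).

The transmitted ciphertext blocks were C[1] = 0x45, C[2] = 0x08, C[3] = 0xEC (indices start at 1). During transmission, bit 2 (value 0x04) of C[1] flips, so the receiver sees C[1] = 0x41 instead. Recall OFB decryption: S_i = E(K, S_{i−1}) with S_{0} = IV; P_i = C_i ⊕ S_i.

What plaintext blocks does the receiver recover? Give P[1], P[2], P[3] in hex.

Only C[1] changed, to 0x41. In OFB, a change in C_i flips the same bit in P_i only; the keystream is unaffected. Decrypting the received ciphertext:
P[1]: S = E(K, 0x71) = 0x4D; 0x41 ⊕ 0x4D = 0x0C.
P[2]: S = E(K, 0x4D) = 0x8E; 0x08 ⊕ 0x8E = 0x86.
P[3]: S = E(K, 0x8E) = 0xB2; 0xEC ⊕ 0xB2 = 0x5E.
Blocks that differ from the original plaintext: P[1].

P[1] = 0x0C, P[2] = 0x86, P[3] = 0x5E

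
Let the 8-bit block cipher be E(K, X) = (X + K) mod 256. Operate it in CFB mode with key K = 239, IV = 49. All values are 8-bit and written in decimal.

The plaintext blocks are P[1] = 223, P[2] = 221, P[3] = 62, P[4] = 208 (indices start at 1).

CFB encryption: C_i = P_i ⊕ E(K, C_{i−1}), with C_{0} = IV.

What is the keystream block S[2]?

C[1]: E(K, 49) = 32; 223 ⊕ 32 = 255.
C[2]: E(K, 255) = 238; 221 ⊕ 238 = 51.
So S[2] = 238.

238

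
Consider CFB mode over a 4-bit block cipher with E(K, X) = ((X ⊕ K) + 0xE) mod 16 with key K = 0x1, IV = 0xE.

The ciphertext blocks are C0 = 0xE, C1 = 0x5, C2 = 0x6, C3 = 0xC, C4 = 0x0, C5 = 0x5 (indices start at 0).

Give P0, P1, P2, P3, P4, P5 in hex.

CFB decryption: P_i = C_i ⊕ E(K, C_{i−1}), with C_{−1} = IV.
P0: E(K, 0xE) = 0xD; 0xE ⊕ 0xD = 0x3.
P1: E(K, 0xE) = 0xD; 0x5 ⊕ 0xD = 0x8.
P2: E(K, 0x5) = 0x2; 0x6 ⊕ 0x2 = 0x4.
P3: E(K, 0x6) = 0x5; 0xC ⊕ 0x5 = 0x9.
P4: E(K, 0xC) = 0xB; 0x0 ⊕ 0xB = 0xB.
P5: E(K, 0x0) = 0xF; 0x5 ⊕ 0xF = 0xA.

P0 = 0x3, P1 = 0x8, P2 = 0x4, P3 = 0x9, P4 = 0xB, P5 = 0xA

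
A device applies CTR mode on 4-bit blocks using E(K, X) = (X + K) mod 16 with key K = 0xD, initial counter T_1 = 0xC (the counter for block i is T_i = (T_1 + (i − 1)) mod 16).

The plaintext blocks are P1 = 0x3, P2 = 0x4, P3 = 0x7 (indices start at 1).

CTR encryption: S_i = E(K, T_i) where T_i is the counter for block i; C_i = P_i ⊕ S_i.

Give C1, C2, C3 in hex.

C1 = 0xA, C2 = 0xE, C3 = 0xC

C1: T = 0xC, S = E(K, T) = 0x9; 0x3 ⊕ 0x9 = 0xA.
C2: T = 0xD, S = E(K, T) = 0xA; 0x4 ⊕ 0xA = 0xE.
C3: T = 0xE, S = E(K, T) = 0xB; 0x7 ⊕ 0xB = 0xC.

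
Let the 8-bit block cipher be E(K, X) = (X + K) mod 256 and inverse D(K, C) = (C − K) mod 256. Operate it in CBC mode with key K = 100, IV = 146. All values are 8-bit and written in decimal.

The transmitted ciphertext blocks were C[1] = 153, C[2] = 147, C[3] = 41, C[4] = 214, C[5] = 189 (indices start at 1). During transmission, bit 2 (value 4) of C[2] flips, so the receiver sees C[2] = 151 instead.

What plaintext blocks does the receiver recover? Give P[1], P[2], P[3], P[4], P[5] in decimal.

P[1] = 167, P[2] = 170, P[3] = 82, P[4] = 91, P[5] = 143

CBC decryption: P_i = D(K, C_i) ⊕ C_{i−1}, with C_{0} = IV.
Only C[2] changed, to 151. In CBC, a change in C_i garbles P_i and flips the same bit in P_{i+1}. Decrypting the received ciphertext:
P[1]: D(K, 153) = 53; 53 ⊕ 146 = 167.
P[2]: D(K, 151) = 51; 51 ⊕ 153 = 170.
P[3]: D(K, 41) = 197; 197 ⊕ 151 = 82.
P[4]: D(K, 214) = 114; 114 ⊕ 41 = 91.
P[5]: D(K, 189) = 89; 89 ⊕ 214 = 143.
Blocks that differ from the original plaintext: P[2], P[3].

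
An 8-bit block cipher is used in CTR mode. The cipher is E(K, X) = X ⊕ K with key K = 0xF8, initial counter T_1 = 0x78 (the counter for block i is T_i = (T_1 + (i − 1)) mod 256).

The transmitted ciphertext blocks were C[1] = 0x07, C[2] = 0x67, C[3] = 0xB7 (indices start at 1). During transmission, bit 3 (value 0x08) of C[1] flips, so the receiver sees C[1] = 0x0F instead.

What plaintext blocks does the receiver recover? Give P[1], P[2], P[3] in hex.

P[1] = 0x8F, P[2] = 0xE6, P[3] = 0x35

CTR decryption: S_i = E(K, T_i) where T_i is the counter for block i; P_i = C_i ⊕ S_i.
Only C[1] changed, to 0x0F. In CTR, a change in C_i flips the same bit in P_i only; the keystream is unaffected. Decrypting the received ciphertext:
P[1]: T = 0x78, S = E(K, T) = 0x80; 0x0F ⊕ 0x80 = 0x8F.
P[2]: T = 0x79, S = E(K, T) = 0x81; 0x67 ⊕ 0x81 = 0xE6.
P[3]: T = 0x7A, S = E(K, T) = 0x82; 0xB7 ⊕ 0x82 = 0x35.
Blocks that differ from the original plaintext: P[1].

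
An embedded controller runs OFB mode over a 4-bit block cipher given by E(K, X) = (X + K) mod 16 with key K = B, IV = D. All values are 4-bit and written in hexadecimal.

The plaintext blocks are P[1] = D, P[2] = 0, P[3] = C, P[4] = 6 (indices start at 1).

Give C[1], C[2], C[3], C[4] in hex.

C[1] = 5, C[2] = 3, C[3] = 2, C[4] = F

OFB encryption: S_i = E(K, S_{i−1}) with S_{0} = IV; C_i = P_i ⊕ S_i.
C[1]: S = E(K, D) = 8; D ⊕ 8 = 5.
C[2]: S = E(K, 8) = 3; 0 ⊕ 3 = 3.
C[3]: S = E(K, 3) = E; C ⊕ E = 2.
C[4]: S = E(K, E) = 9; 6 ⊕ 9 = F.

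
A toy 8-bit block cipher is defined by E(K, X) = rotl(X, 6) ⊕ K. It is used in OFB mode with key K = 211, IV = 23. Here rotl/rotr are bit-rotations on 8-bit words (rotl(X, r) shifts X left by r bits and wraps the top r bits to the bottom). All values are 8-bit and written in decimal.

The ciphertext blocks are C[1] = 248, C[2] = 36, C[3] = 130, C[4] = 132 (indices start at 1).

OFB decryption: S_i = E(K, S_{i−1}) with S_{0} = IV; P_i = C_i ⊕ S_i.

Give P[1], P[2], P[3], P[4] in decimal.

P[1]: S = E(K, 23) = 22; 248 ⊕ 22 = 238.
P[2]: S = E(K, 22) = 86; 36 ⊕ 86 = 114.
P[3]: S = E(K, 86) = 70; 130 ⊕ 70 = 196.
P[4]: S = E(K, 70) = 66; 132 ⊕ 66 = 198.

P[1] = 238, P[2] = 114, P[3] = 196, P[4] = 198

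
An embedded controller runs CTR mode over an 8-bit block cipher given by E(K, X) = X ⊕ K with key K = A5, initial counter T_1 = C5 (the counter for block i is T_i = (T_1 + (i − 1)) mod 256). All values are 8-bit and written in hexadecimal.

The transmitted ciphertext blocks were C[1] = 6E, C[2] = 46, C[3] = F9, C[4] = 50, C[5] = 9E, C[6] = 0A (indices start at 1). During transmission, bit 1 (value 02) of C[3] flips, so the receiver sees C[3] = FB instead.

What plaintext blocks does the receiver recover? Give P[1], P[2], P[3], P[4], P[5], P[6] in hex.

P[1] = 0E, P[2] = 25, P[3] = 99, P[4] = 3D, P[5] = F2, P[6] = 65

CTR decryption: S_i = E(K, T_i) where T_i is the counter for block i; P_i = C_i ⊕ S_i.
Only C[3] changed, to FB. In CTR, a change in C_i flips the same bit in P_i only; the keystream is unaffected. Decrypting the received ciphertext:
P[1]: T = C5, S = E(K, T) = 60; 6E ⊕ 60 = 0E.
P[2]: T = C6, S = E(K, T) = 63; 46 ⊕ 63 = 25.
P[3]: T = C7, S = E(K, T) = 62; FB ⊕ 62 = 99.
P[4]: T = C8, S = E(K, T) = 6D; 50 ⊕ 6D = 3D.
P[5]: T = C9, S = E(K, T) = 6C; 9E ⊕ 6C = F2.
P[6]: T = CA, S = E(K, T) = 6F; 0A ⊕ 6F = 65.
Blocks that differ from the original plaintext: P[3].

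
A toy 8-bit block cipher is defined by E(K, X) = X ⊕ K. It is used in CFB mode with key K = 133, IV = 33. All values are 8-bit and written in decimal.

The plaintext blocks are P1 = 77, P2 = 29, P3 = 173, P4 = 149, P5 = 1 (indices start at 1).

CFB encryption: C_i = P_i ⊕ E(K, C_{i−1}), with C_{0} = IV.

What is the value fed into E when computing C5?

C1: E(K, 33) = 164; 77 ⊕ 164 = 233.
C2: E(K, 233) = 108; 29 ⊕ 108 = 113.
C3: E(K, 113) = 244; 173 ⊕ 244 = 89.
C4: E(K, 89) = 220; 149 ⊕ 220 = 73.
C5: E(K, 73) = 204; 1 ⊕ 204 = 205.
So the input to E for block 5 is 73.

73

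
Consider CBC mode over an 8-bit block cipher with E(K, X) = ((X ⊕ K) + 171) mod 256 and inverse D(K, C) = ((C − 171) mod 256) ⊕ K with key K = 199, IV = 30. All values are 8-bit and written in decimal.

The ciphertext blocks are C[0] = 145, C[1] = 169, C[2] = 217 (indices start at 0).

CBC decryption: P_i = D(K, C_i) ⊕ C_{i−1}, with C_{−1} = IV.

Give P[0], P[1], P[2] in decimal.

P[0]: D(K, 145) = 33; 33 ⊕ 30 = 63.
P[1]: D(K, 169) = 57; 57 ⊕ 145 = 168.
P[2]: D(K, 217) = 233; 233 ⊕ 169 = 64.

P[0] = 63, P[1] = 168, P[2] = 64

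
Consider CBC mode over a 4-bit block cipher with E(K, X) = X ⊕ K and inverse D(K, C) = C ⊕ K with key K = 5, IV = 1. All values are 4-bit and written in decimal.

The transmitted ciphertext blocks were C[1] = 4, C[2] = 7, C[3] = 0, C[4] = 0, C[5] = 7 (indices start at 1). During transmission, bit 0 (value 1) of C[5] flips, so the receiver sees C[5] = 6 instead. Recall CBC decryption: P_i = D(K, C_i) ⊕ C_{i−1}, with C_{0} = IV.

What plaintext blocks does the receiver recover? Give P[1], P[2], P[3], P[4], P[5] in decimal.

Only C[5] changed, to 6. In CBC, a change in C_i garbles P_i and flips the same bit in P_{i+1}. Decrypting the received ciphertext:
P[1]: D(K, 4) = 1; 1 ⊕ 1 = 0.
P[2]: D(K, 7) = 2; 2 ⊕ 4 = 6.
P[3]: D(K, 0) = 5; 5 ⊕ 7 = 2.
P[4]: D(K, 0) = 5; 5 ⊕ 0 = 5.
P[5]: D(K, 6) = 3; 3 ⊕ 0 = 3.
Blocks that differ from the original plaintext: P[5].

P[1] = 0, P[2] = 6, P[3] = 2, P[4] = 5, P[5] = 3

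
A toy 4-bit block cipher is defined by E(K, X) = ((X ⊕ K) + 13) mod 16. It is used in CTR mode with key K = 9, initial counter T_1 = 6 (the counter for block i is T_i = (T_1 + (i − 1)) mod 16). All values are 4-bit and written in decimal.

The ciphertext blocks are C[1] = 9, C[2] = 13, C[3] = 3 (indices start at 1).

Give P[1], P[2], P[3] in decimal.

P[1] = 5, P[2] = 6, P[3] = 13

CTR decryption: S_i = E(K, T_i) where T_i is the counter for block i; P_i = C_i ⊕ S_i.
P[1]: T = 6, S = E(K, T) = 12; 9 ⊕ 12 = 5.
P[2]: T = 7, S = E(K, T) = 11; 13 ⊕ 11 = 6.
P[3]: T = 8, S = E(K, T) = 14; 3 ⊕ 14 = 13.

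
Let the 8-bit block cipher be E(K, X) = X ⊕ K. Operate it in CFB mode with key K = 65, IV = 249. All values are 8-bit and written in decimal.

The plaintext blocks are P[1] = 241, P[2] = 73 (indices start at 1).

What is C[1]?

C[1] = 73

CFB encryption: C_i = P_i ⊕ E(K, C_{i−1}), with C_{0} = IV.
C[1]: E(K, 249) = 184; 241 ⊕ 184 = 73.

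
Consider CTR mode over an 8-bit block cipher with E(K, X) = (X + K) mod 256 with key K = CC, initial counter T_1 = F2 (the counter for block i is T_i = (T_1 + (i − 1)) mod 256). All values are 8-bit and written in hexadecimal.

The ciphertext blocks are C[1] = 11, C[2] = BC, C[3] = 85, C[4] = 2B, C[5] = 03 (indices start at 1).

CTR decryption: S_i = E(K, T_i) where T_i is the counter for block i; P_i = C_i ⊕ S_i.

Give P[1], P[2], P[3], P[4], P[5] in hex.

P[1] = AF, P[2] = 03, P[3] = 45, P[4] = EA, P[5] = C1

P[1]: T = F2, S = E(K, T) = BE; 11 ⊕ BE = AF.
P[2]: T = F3, S = E(K, T) = BF; BC ⊕ BF = 03.
P[3]: T = F4, S = E(K, T) = C0; 85 ⊕ C0 = 45.
P[4]: T = F5, S = E(K, T) = C1; 2B ⊕ C1 = EA.
P[5]: T = F6, S = E(K, T) = C2; 03 ⊕ C2 = C1.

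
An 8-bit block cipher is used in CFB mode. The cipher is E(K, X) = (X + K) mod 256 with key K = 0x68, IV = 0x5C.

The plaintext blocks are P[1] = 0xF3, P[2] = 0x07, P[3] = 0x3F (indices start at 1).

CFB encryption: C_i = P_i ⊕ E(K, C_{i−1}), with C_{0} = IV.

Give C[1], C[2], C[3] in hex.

C[1]: E(K, 0x5C) = 0xC4; 0xF3 ⊕ 0xC4 = 0x37.
C[2]: E(K, 0x37) = 0x9F; 0x07 ⊕ 0x9F = 0x98.
C[3]: E(K, 0x98) = 0x00; 0x3F ⊕ 0x00 = 0x3F.

C[1] = 0x37, C[2] = 0x98, C[3] = 0x3F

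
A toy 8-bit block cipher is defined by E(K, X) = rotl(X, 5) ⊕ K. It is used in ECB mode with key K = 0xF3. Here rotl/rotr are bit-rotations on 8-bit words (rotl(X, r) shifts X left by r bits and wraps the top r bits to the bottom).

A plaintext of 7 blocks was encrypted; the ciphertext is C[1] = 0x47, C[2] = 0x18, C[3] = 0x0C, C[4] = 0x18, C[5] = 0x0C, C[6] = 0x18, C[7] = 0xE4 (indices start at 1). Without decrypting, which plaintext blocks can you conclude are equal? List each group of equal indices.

ECB encrypts each block independently with the same key, so equal ciphertext blocks imply equal plaintext blocks.
C[2] = C[4] = C[6] = 0x18, so P[2] = P[4] = P[6].
C[3] = C[5] = 0x0C, so P[3] = P[5].

P[2] = P[4] = P[6]; P[3] = P[5]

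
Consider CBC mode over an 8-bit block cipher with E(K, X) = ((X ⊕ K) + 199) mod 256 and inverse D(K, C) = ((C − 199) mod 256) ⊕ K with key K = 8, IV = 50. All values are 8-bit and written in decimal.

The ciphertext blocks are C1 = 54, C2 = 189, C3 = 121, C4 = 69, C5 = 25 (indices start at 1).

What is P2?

CBC decryption: P_i = D(K, C_i) ⊕ C_{i−1}, with C_{0} = IV.
P2: D(K, 189) = 254; 254 ⊕ 54 = 200.

P2 = 200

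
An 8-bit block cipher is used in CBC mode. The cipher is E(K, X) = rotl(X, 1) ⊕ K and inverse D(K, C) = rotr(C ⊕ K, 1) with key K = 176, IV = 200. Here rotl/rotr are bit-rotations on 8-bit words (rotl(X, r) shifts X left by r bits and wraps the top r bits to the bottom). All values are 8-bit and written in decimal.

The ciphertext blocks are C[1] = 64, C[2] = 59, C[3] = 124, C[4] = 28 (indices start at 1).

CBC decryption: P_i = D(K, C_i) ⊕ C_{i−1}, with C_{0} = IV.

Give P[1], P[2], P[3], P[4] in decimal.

P[1]: D(K, 64) = 120; 120 ⊕ 200 = 176.
P[2]: D(K, 59) = 197; 197 ⊕ 64 = 133.
P[3]: D(K, 124) = 102; 102 ⊕ 59 = 93.
P[4]: D(K, 28) = 86; 86 ⊕ 124 = 42.

P[1] = 176, P[2] = 133, P[3] = 93, P[4] = 42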